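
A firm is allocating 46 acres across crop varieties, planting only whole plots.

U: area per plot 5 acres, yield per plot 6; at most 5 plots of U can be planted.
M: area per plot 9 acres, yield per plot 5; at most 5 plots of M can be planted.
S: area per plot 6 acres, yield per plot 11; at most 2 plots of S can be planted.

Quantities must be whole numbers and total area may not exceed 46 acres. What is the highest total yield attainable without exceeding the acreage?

S has the best ratio (11/6); taking only S gives at most 2×11 = 22 (stopped by the supply cap of 2).
Mixing does better — 5×U, 1×M, and 2×S: area 46 ≤ 46, yield 5·6 + 1·5 + 2·11 = 57.

57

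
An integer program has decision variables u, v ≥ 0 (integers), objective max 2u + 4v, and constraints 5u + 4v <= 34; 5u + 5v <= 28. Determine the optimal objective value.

The continuous relaxation peaks at (0, 5.6) with value 22.40; rounding to a feasible lattice point costs some objective.
(u,v)=(0,5): 5·0+4·5=20≤34, 5·0+5·5=25≤28, objective 20.
(u,v)=(1,4): 5·1+4·4=21≤34, 5·1+5·4=25≤28, objective 18.
(u,v)=(0,4): 5·0+4·4=16≤34, 5·0+5·4=20≤28, objective 16.
Maximum is 20 at (u,v)=(0,5).

20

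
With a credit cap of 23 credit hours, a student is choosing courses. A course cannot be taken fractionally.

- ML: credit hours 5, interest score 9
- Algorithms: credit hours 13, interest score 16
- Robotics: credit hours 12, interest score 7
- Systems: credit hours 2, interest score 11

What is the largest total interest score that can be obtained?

Allowing fractional choices, the relaxed optimum would be about 37.8, but courses are indivisible.
ML + Robotics + Systems: credit hours 5 + 12 + 2 = 19 ≤ 23, interest score 9 + 7 + 11 = 27.
ML + Algorithms + Systems: credit hours 5 + 13 + 2 = 20 ≤ 23, interest score 9 + 16 + 11 = 36.
Algorithms + Systems: credit hours 13 + 2 = 15 ≤ 23, interest score 16 + 11 = 27.
Best is ML, Algorithms, and Systems with total interest score 36.

36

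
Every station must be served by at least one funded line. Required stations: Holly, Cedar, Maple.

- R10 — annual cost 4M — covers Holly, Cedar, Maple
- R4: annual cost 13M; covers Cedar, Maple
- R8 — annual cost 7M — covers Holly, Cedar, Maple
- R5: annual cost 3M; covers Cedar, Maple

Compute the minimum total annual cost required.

4

This is an integer covering problem.
R10 alone covers Holly, Cedar, Maple — every station.
Total annual cost: 4.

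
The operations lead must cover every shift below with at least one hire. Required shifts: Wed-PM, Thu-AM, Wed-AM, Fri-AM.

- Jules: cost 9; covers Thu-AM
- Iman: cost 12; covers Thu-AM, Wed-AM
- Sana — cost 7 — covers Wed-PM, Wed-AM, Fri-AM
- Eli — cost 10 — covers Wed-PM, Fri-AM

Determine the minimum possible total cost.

16

Choose Jules and Sana: together they cover Wed-PM, Thu-AM, Wed-AM, Fri-AM — every shift.
Total cost: 9 + 7 = 16.
No cover costs less than 16.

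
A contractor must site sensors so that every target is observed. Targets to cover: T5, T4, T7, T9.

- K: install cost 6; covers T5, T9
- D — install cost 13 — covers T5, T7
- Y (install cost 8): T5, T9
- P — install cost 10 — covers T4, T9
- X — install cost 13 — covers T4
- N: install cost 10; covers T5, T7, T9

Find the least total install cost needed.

20

The greedy cost-per-new-target heuristic would pick K, P, and N for 26, but a cheaper cover exists.
Choose P and N: together they cover T5, T4, T7, T9 — every target.
Total install cost: 10 + 10 = 20.
No cover costs less than 20.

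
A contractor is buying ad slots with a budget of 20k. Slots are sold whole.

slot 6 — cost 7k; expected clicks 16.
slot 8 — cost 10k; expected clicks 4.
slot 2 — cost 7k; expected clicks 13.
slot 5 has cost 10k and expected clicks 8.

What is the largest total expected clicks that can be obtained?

This is an integer program with binary decision variables.
Allowing fractional choices, the relaxed optimum would be about 33.8, but ad slots are indivisible.
slot 6 + slot 2: cost 7 + 7 = 14 ≤ 20, expected clicks 16 + 13 = 29.
slot 2 + slot 5: cost 7 + 10 = 17 ≤ 20, expected clicks 13 + 8 = 21.
slot 6 + slot 5: cost 7 + 10 = 17 ≤ 20, expected clicks 16 + 8 = 24.
Best is slot 6 and slot 2 with total expected clicks 29.

29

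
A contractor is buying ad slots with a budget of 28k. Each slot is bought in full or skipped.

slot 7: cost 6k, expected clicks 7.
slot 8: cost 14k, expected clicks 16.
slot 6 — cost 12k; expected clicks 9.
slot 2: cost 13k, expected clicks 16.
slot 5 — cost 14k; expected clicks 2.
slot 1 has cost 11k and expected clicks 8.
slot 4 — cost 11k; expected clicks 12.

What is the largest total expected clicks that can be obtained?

32

This is an integer program with binary decision variables.
Allowing fractional choices, the relaxed optimum would be about 33.3, but ad slots are indivisible.
slot 8 + slot 2: cost 14 + 13 = 27 ≤ 28, expected clicks 16 + 16 = 32.
slot 2 + slot 4: cost 13 + 11 = 24 ≤ 28, expected clicks 16 + 12 = 28.
slot 8 + slot 4: cost 14 + 11 = 25 ≤ 28, expected clicks 16 + 12 = 28.
Best is slot 8 and slot 2 with total expected clicks 32.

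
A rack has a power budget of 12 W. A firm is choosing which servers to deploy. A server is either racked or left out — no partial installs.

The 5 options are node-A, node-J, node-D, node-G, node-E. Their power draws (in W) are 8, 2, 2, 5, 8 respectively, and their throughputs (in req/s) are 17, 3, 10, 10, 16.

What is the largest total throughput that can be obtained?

30

This is an integer program with binary decision variables.
Allowing fractional choices, the relaxed optimum would be about 31.0, but servers are indivisible.
node-A + node-J + node-D: power draw 8 + 2 + 2 = 12 ≤ 12, throughput 17 + 3 + 10 = 30.
node-J + node-D + node-E: power draw 2 + 2 + 8 = 12 ≤ 12, throughput 3 + 10 + 16 = 29.
Best is node-A, node-J, and node-D with total throughput 30.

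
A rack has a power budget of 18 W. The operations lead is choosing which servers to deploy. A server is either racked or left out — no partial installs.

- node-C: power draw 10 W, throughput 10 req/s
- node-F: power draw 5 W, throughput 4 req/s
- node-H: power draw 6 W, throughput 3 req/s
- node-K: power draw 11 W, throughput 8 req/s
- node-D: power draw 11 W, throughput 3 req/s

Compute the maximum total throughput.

node-F + node-K: power draw 5 + 11 = 16 ≤ 18, throughput 4 + 8 = 12.
node-C + node-F: power draw 10 + 5 = 15 ≤ 18, throughput 10 + 4 = 14.
node-C + node-H: power draw 10 + 6 = 16 ≤ 18, throughput 10 + 3 = 13.
Best is node-C and node-F with total throughput 14.

14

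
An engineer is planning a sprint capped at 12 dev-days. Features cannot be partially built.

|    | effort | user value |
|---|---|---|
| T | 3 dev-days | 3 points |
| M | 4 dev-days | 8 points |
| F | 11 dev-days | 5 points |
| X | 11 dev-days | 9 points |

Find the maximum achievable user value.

T + M: effort 3 + 4 = 7 ≤ 12, user value 3 + 8 = 11.
X: effort 11 ≤ 12, user value 9.
M: effort 4 ≤ 12, user value 8.
Best is T and M with total user value 11.

11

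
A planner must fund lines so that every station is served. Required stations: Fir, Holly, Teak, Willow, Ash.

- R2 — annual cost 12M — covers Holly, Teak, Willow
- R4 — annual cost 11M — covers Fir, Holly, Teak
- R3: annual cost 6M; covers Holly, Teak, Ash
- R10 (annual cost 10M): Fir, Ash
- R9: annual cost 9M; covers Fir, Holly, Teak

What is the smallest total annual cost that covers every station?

The greedy cost-per-new-station heuristic would pick R3, R9, and R2 for 27, but a cheaper cover exists.
Choose R2 and R10: together they cover Fir, Holly, Teak, Willow, Ash — every station.
Total annual cost: 12 + 10 = 22.
No cover costs less than 22.

22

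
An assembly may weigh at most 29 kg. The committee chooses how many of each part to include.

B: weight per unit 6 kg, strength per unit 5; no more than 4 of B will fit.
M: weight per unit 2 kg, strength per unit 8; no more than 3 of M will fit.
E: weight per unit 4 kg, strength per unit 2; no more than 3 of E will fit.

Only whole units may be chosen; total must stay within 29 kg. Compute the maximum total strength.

3×B, 3×M, and 1×E: weight 28 ≤ 29, strength 3·5 + 3·8 + 1·2 = 41.
3×B and 3×M: weight 24 ≤ 29, strength 3·5 + 3·8 = 39.
Best is 41.

41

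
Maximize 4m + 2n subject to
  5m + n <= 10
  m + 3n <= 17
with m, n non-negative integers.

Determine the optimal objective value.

14

(m,n)=(1,5) is feasible, giving 14.
(m,n)=(1,4) is feasible, giving 12.
(m,n)=(0,5) is feasible, giving 10.
(m,n)=(0,4) is feasible, giving 8.
Maximum is 14 at (m,n)=(1,5).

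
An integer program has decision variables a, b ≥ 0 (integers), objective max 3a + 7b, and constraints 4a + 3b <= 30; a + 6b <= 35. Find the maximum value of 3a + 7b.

44

(a,b)=(3,5) is feasible, giving 44.
(a,b)=(2,5) is feasible, giving 41.
(a,b)=(4,4) is feasible, giving 40.
(a,b)=(3,4) is feasible, giving 37.
No feasible integer point exceeds 44.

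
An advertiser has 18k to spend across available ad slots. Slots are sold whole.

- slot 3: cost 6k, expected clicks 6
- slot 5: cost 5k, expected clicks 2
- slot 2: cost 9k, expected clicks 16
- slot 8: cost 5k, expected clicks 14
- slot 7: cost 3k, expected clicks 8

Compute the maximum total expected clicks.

38

Take slot 2, slot 8, and slot 7: cost 9 + 5 + 3 = 17 ≤ 18, expected clicks 16 + 14 + 8 = 38.
No other feasible combination does better.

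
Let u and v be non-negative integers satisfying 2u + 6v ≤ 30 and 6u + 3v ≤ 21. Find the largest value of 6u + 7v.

The continuous relaxation peaks at (1.2, 4.6) with value 39.40; rounding to a feasible lattice point costs some objective.
(u,v)=(0,5): 2·0+6·5=30≤30, 6·0+3·5=15≤21, objective 35.
(u,v)=(1,4): 2·1+6·4=26≤30, 6·1+3·4=18≤21, objective 34.
(u,v)=(2,3): 2·2+6·3=22≤30, 6·2+3·3=21≤21, objective 33.
(u,v)=(0,4): 2·0+6·4=24≤30, 6·0+3·4=12≤21, objective 28.
The best lattice point is (0,5), giving 35.

35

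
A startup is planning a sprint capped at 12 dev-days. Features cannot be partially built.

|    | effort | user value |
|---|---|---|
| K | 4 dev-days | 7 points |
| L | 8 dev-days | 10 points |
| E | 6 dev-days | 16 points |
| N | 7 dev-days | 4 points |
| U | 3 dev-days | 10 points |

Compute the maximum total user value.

Take E and U: effort 6 + 3 = 9 ≤ 12, user value 16 + 10 = 26.
No other feasible combination does better.

26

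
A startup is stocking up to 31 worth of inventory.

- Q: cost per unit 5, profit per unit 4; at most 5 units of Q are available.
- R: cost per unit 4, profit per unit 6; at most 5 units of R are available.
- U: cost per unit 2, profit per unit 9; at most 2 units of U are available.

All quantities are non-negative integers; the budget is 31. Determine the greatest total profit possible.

52

1×Q, 5×R, and 2×U: cost 29 ≤ 31, profit 1·4 + 5·6 + 2·9 = 52.
2×Q, 4×R, and 2×U: cost 30 ≤ 31, profit 2·4 + 4·6 + 2·9 = 50.
Best is 52.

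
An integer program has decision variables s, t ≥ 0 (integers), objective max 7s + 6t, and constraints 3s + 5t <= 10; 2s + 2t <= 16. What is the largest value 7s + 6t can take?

21

Relaxing integrality, the LP optimum is 23.33 at (s,t) = (3.33, 0), which is not an integer point.
(s,t)=(3,0): 3·3+5·0=9≤10, 2·3+2·0=6≤16, objective 21.
(s,t)=(2,0): 3·2+5·0=6≤10, 2·2+2·0=4≤16, objective 14.
The best lattice point is (3,0), giving 21.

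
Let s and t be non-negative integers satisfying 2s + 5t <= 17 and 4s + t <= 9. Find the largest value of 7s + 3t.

17

(s,t)=(2,1) is feasible, giving 17.
(s,t)=(1,3) is feasible, giving 16.
(s,t)=(2,0) is feasible, giving 14.
Maximum is 17 at (s,t)=(2,1).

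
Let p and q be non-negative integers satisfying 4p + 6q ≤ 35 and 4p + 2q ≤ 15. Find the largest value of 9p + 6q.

The continuous relaxation peaks at (1.25, 5) with value 41.25; rounding to a feasible lattice point costs some objective.
(p,q)=(1,5): 4·1+6·5=34≤35, 4·1+2·5=14≤15, objective 39.
(p,q)=(1,4): 4·1+6·4=28≤35, 4·1+2·4=12≤15, objective 33.
The best lattice point is (1,5), giving 39.

39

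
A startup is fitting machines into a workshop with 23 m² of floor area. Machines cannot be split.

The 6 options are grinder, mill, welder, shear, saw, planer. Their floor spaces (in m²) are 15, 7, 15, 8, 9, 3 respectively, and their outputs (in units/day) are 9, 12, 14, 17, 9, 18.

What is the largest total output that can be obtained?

This is an integer program with binary decision variables.
shear + saw + planer: floor space 8 + 9 + 3 = 20 ≤ 23, output 17 + 9 + 18 = 44.
mill + saw + planer: floor space 7 + 9 + 3 = 19 ≤ 23, output 12 + 9 + 18 = 39.
mill + shear + planer: floor space 7 + 8 + 3 = 18 ≤ 23, output 12 + 17 + 18 = 47.
Best is mill, shear, and planer with total output 47.

47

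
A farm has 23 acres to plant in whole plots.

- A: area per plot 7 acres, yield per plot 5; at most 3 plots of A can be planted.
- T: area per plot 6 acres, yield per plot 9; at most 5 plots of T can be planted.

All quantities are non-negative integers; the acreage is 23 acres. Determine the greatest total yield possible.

This is a bounded integer knapsack.
1×A and 2×T: area 19 ≤ 23, yield 1·5 + 2·9 = 23.
3×T: area 18 ≤ 23, yield 3·9 = 27.
Best is 27.

27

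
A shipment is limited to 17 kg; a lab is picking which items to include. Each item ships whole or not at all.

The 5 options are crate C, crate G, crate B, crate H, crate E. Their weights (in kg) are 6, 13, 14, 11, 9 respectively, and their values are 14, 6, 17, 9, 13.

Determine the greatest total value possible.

27

This is an integer program with binary decision variables.
Allowing fractional choices, the relaxed optimum would be about 29.4, but items are indivisible.
crate C + crate E: weight 6 + 9 = 15 ≤ 17, value 14 + 13 = 27.
crate B: weight 14 ≤ 17, value 17.
crate C + crate H: weight 6 + 11 = 17 ≤ 17, value 14 + 9 = 23.
Best is crate C and crate E with total value 27.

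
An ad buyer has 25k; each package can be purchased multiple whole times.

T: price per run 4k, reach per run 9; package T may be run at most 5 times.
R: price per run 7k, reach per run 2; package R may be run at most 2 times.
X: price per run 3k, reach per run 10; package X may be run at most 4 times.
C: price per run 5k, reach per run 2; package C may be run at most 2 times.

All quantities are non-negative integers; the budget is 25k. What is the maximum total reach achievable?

67

X has the best ratio (10/3); taking only X gives at most 4×10 = 40 (stopped by the supply cap of 4).
Mixing does better — 3×T and 4×X: price 24 ≤ 25, reach 3·9 + 4·10 = 67.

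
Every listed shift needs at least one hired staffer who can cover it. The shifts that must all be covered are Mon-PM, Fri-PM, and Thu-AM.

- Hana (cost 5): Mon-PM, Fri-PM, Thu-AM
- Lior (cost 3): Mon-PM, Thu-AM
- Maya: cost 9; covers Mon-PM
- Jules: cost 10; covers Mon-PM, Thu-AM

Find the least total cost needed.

The greedy cost-per-new-shift heuristic would pick Lior and Hana for 8, but a cheaper cover exists.
Hana alone covers Mon-PM, Fri-PM, Thu-AM — every shift.
Total cost: 5.
No cover costs less than 5.

5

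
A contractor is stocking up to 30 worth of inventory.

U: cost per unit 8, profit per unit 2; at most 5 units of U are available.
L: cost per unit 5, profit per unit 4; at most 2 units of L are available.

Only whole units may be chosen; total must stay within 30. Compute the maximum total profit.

L has the best ratio (4/5); taking only L gives at most 2×4 = 8 (stopped by the supply cap of 2).
Mixing does better — 2×U and 2×L: cost 26 ≤ 30, profit 2·2 + 2·4 = 12.

12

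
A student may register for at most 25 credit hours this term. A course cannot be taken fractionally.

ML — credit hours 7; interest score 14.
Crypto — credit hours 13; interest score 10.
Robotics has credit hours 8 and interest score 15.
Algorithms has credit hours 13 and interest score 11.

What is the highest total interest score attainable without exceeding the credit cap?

Take ML and Robotics: credit hours 7 + 8 = 15 ≤ 25, interest score 14 + 15 = 29.
No other feasible combination does better.

29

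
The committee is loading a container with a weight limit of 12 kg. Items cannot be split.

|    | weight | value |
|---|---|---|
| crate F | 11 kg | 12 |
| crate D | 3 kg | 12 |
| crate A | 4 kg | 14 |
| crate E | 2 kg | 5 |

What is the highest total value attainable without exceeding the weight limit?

31

Treat it as a binary knapsack problem.
Take crate D, crate A, and crate E: weight 3 + 4 + 2 = 9 ≤ 12, value 12 + 14 + 5 = 31.
No other feasible combination does better.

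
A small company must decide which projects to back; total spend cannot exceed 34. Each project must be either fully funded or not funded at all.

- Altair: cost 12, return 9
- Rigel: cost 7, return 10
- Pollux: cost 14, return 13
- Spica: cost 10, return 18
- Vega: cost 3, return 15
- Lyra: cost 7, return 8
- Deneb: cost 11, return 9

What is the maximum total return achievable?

56

Rigel + Spica + Vega + Deneb: cost 7 + 10 + 3 + 11 = 31 ≤ 34, return 10 + 18 + 15 + 9 = 52.
Pollux + Spica + Vega + Lyra: cost 14 + 10 + 3 + 7 = 34 ≤ 34, return 13 + 18 + 15 + 8 = 54.
Rigel + Pollux + Spica + Vega: cost 7 + 14 + 10 + 3 = 34 ≤ 34, return 10 + 13 + 18 + 15 = 56.
Best is Rigel, Pollux, Spica, and Vega with total return 56.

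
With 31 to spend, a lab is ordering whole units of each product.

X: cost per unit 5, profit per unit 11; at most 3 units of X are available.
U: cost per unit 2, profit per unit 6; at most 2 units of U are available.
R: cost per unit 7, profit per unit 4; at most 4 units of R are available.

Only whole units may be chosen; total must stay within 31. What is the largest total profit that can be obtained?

49

This is a bounded integer knapsack.
3×X, 2×U, and 1×R: cost 26 ≤ 31, profit 3·11 + 2·6 + 1·4 = 49.
3×X, 1×U, and 2×R: cost 31 ≤ 31, profit 3·11 + 1·6 + 2·4 = 47.
Best is 49.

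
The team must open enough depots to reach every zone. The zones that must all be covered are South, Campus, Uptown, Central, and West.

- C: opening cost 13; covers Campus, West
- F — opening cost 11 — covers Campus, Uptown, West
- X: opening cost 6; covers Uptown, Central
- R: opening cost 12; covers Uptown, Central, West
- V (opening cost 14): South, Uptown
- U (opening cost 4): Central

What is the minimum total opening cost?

29

This is a weighted set-cover instance.
The greedy cost-per-new-zone heuristic would pick X, F, and V for 31, but a cheaper cover exists.
Choose F, V, and U: together they cover South, Campus, Uptown, Central, West — every zone.
Total opening cost: 11 + 14 + 4 = 29.
No cover costs less than 29.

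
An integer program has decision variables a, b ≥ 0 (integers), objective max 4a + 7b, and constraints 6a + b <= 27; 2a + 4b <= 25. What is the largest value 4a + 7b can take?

(a,b)=(2,5): 6·2+1·5=17≤27, 2·2+4·5=24≤25, objective 43.
(a,b)=(3,4): 6·3+1·4=22≤27, 2·3+4·4=22≤25, objective 40.
(a,b)=(1,5): 6·1+1·5=11≤27, 2·1+4·5=22≤25, objective 39.
(a,b)=(4,3): 6·4+1·3=27≤27, 2·4+4·3=20≤25, objective 37.
No feasible integer point exceeds 43.

43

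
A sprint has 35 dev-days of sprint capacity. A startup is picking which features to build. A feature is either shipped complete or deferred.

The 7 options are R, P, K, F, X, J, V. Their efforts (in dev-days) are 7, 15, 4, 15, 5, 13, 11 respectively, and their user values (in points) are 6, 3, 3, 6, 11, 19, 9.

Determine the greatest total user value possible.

42

Allowing fractional choices, the relaxed optimum would be about 44.2, but features are indivisible.
K + X + J + V: effort 4 + 5 + 13 + 11 = 33 ≤ 35, user value 3 + 11 + 19 + 9 = 42.
R + K + X + J: effort 7 + 4 + 5 + 13 = 29 ≤ 35, user value 6 + 3 + 11 + 19 = 39.
X + J + V: effort 5 + 13 + 11 = 29 ≤ 35, user value 11 + 19 + 9 = 39.
Best is K, X, J, and V with total user value 42.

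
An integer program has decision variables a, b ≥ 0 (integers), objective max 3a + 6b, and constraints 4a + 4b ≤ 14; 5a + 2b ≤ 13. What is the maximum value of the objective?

18

Relaxing integrality, the LP optimum is 21.00 at (a,b) = (0, 3.5), which is not an integer point.
(a,b)=(0,3): 4·0+4·3=12≤14, 5·0+2·3=6≤13, objective 18.
(a,b)=(1,2): 4·1+4·2=12≤14, 5·1+2·2=9≤13, objective 15.
(a,b)=(0,2): 4·0+4·2=8≤14, 5·0+2·2=4≤13, objective 12.
The best lattice point is (0,3), giving 18.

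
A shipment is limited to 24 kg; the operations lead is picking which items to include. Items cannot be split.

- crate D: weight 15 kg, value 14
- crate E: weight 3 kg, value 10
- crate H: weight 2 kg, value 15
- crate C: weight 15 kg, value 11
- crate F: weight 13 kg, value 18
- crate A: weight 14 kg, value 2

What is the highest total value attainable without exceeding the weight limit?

43

crate D + crate E + crate H: weight 15 + 3 + 2 = 20 ≤ 24, value 14 + 10 + 15 = 39.
crate E + crate H + crate F: weight 3 + 2 + 13 = 18 ≤ 24, value 10 + 15 + 18 = 43.
crate E + crate H + crate C: weight 3 + 2 + 15 = 20 ≤ 24, value 10 + 15 + 11 = 36.
Best is crate E, crate H, and crate F with total value 43.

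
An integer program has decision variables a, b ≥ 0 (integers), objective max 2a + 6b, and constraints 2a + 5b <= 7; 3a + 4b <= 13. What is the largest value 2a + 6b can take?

8

The continuous relaxation peaks at (0, 1.4) with value 8.40; rounding to a feasible lattice point costs some objective.
(a,b)=(1,1): 2·1+5·1=7≤7, 3·1+4·1=7≤13, objective 8.
(a,b)=(0,1): 2·0+5·1=5≤7, 3·0+4·1=4≤13, objective 6.
(a,b)=(2,0): 2·2+5·0=4≤7, 3·2+4·0=6≤13, objective 4.
Maximum is 8 at (a,b)=(1,1).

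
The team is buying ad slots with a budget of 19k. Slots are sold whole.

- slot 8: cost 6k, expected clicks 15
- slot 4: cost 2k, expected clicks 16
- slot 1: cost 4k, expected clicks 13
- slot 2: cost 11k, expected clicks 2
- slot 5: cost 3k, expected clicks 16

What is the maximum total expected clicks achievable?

60

This is a 0-1 knapsack instance.
Take slot 8, slot 4, slot 1, and slot 5: cost 6 + 2 + 4 + 3 = 15 ≤ 19, expected clicks 15 + 16 + 13 + 16 = 60.
No other feasible combination does better.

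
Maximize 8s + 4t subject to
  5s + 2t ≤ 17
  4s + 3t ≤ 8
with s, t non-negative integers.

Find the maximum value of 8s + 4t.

(s,t)=(2,0): 5·2+2·0=10≤17, 4·2+3·0=8≤8, objective 16.
(s,t)=(1,1): 5·1+2·1=7≤17, 4·1+3·1=7≤8, objective 12.
No feasible integer point exceeds 16.

16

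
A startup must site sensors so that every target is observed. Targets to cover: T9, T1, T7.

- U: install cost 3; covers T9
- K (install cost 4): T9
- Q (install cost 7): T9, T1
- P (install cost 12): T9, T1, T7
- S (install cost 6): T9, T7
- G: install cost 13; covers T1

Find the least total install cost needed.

This is an integer covering problem.
The greedy cost-per-new-target heuristic would pick U and P for 15, but a cheaper cover exists.
P alone covers T9, T1, T7 — every target.
Total install cost: 12.
No cover costs less than 12.

12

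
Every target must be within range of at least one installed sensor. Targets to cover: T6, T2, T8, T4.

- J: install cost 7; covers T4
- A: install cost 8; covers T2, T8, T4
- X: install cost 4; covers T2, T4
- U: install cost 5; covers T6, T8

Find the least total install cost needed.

9

This is a weighted set-cover instance.
Choose X and U: together they cover T6, T2, T8, T4 — every target.
Total install cost: 4 + 5 = 9.
No cover costs less than 9.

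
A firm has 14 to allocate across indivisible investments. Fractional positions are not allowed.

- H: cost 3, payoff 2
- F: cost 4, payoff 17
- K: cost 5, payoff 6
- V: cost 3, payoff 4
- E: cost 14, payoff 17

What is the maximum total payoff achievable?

This is a 0-1 knapsack instance.
Take F, K, and V: cost 4 + 5 + 3 = 12 ≤ 14, payoff 17 + 6 + 4 = 27.
No other feasible combination does better.

27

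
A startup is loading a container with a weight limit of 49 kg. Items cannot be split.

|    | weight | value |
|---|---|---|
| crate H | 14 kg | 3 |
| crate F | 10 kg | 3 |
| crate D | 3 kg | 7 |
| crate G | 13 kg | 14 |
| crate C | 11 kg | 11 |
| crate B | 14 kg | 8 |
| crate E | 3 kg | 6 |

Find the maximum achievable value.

46

Allowing fractional choices, the relaxed optimum would be about 47.5, but items are indivisible.
crate D + crate G + crate C + crate B + crate E: weight 3 + 13 + 11 + 14 + 3 = 44 ≤ 49, value 7 + 14 + 11 + 8 + 6 = 46.
crate F + crate D + crate G + crate C + crate E: weight 10 + 3 + 13 + 11 + 3 = 40 ≤ 49, value 3 + 7 + 14 + 11 + 6 = 41.
Best is crate D, crate G, crate C, crate B, and crate E with total value 46.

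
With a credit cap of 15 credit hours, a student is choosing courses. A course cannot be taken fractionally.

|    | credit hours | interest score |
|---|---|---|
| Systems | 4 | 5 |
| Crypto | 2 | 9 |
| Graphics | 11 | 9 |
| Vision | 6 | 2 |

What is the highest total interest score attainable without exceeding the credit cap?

18

Systems + Crypto + Vision: credit hours 4 + 2 + 6 = 12 ≤ 15, interest score 5 + 9 + 2 = 16.
Crypto + Graphics: credit hours 2 + 11 = 13 ≤ 15, interest score 9 + 9 = 18.
Systems + Crypto: credit hours 4 + 2 = 6 ≤ 15, interest score 5 + 9 = 14.
Best is Crypto and Graphics with total interest score 18.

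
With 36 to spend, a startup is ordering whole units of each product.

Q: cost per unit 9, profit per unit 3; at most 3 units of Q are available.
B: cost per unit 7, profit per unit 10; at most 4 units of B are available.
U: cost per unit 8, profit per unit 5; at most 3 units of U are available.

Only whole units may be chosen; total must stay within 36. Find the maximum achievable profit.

45

This is a bounded integer knapsack.
B has the best ratio (10/7); taking only B gives at most 4×10 = 40 (stopped by the supply cap of 4).
Mixing does better — 4×B and 1×U: cost 36 ≤ 36, profit 4·10 + 1·5 = 45.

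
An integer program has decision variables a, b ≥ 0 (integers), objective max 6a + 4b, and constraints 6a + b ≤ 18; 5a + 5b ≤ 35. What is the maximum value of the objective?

32

Relaxing integrality, the LP optimum is 32.40 at (a,b) = (2.2, 4.8), which is not an integer point.
(a,b)=(2,5): 6·2+1·5=17≤18, 5·2+5·5=35≤35, objective 32.
(a,b)=(1,6): 6·1+1·6=12≤18, 5·1+5·6=35≤35, objective 30.
(a,b)=(2,4): 6·2+1·4=16≤18, 5·2+5·4=30≤35, objective 28.
(a,b)=(1,5): 6·1+1·5=11≤18, 5·1+5·5=30≤35, objective 26.
No feasible integer point exceeds 32.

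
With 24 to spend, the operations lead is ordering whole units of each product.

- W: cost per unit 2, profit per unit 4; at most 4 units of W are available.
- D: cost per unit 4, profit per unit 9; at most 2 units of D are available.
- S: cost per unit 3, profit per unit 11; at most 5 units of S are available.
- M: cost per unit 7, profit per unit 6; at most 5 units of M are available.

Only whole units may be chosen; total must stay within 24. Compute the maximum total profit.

73

Take 2×D and 5×S: cost 23 ≤ 24, profit 2·9 + 5·11 = 73.
S has the best ratio (11/3) and is taken to its limit of 5; remaining capacity is filled optimally with the others.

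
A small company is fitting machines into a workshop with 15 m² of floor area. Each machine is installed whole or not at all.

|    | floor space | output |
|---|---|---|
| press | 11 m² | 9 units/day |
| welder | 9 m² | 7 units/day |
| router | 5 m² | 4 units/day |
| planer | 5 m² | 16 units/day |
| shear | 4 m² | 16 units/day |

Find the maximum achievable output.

36

Allowing fractional choices, the relaxed optimum would be about 36.9, but machines are indivisible.
router + planer + shear: floor space 5 + 5 + 4 = 14 ≤ 15, output 4 + 16 + 16 = 36.
planer + shear: floor space 5 + 4 = 9 ≤ 15, output 16 + 16 = 32.
Best is router, planer, and shear with total output 36.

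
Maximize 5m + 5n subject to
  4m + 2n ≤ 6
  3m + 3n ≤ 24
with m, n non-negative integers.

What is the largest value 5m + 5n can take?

15

(m,n)=(0,3): 4·0+2·3=6≤6, 3·0+3·3=9≤24, objective 15.
(m,n)=(0,2): 4·0+2·2=4≤6, 3·0+3·2=6≤24, objective 10.
No feasible integer point exceeds 15.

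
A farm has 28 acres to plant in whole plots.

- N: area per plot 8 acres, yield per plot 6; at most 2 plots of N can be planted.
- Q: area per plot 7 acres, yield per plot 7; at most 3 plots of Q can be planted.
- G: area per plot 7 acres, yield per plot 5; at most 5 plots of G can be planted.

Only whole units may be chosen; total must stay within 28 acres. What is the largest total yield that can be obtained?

26

3×Q and 1×G: area 28 ≤ 28, yield 3·7 + 1·5 = 26.
2×Q and 2×G: area 28 ≤ 28, yield 2·7 + 2·5 = 24.
Best is 26.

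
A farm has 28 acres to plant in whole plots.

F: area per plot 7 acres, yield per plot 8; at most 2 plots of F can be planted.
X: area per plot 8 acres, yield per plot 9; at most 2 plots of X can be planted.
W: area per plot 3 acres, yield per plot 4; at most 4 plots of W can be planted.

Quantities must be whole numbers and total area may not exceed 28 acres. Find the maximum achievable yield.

W has the best ratio (4/3); taking only W gives at most 4×4 = 16 (stopped by the supply cap of 4).
Mixing does better — 2×X and 4×W: area 28 ≤ 28, yield 2·9 + 4·4 = 34.

34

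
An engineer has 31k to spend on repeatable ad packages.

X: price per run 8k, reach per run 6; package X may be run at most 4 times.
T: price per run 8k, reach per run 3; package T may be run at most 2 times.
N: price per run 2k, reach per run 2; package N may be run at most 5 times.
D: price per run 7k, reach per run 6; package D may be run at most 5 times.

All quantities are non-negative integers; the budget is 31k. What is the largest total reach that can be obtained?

28

Take 5×N and 3×D: price 31 ≤ 31, reach 5·2 + 3·6 = 28.
N has the best ratio (2/2) and is taken to its limit of 5; remaining capacity is filled optimally with the others.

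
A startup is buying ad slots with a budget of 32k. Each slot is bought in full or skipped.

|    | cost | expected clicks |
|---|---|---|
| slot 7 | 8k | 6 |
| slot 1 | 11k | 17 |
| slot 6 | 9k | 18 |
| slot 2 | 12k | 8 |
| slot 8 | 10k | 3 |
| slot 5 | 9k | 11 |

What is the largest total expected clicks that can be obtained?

46

Allowing fractional choices, the relaxed optimum would be about 48.2, but ad slots are indivisible.
slot 7 + slot 1 + slot 6: cost 8 + 11 + 9 = 28 ≤ 32, expected clicks 6 + 17 + 18 = 41.
slot 1 + slot 6 + slot 5: cost 11 + 9 + 9 = 29 ≤ 32, expected clicks 17 + 18 + 11 = 46.
slot 1 + slot 6 + slot 2: cost 11 + 9 + 12 = 32 ≤ 32, expected clicks 17 + 18 + 8 = 43.
Best is slot 1, slot 6, and slot 5 with total expected clicks 46.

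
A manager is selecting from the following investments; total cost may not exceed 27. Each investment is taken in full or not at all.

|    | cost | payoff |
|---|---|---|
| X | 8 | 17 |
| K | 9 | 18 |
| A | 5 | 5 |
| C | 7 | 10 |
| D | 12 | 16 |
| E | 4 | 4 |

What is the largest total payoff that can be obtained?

This is an integer program with binary decision variables.
Take X, K, and C: cost 8 + 9 + 7 = 24 ≤ 27, payoff 17 + 18 + 10 = 45.
No other feasible combination does better.

45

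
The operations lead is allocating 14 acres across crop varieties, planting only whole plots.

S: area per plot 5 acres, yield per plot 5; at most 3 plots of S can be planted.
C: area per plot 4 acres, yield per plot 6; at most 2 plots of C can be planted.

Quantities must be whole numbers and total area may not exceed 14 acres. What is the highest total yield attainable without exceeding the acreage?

1×S and 2×C: area 13 ≤ 14, yield 1·5 + 2·6 = 17.
2×S and 1×C: area 14 ≤ 14, yield 2·5 + 1·6 = 16.
Best is 17.

17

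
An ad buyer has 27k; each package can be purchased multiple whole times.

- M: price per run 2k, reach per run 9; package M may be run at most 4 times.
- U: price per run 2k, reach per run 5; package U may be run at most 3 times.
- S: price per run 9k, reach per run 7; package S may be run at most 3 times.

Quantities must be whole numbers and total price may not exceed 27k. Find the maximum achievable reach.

58

This is a bounded integer knapsack.
M has the best ratio (9/2); taking only M gives at most 4×9 = 36 (stopped by the supply cap of 4).
Mixing does better — 4×M, 3×U, and 1×S: price 23 ≤ 27, reach 4·9 + 3·5 + 1·7 = 58.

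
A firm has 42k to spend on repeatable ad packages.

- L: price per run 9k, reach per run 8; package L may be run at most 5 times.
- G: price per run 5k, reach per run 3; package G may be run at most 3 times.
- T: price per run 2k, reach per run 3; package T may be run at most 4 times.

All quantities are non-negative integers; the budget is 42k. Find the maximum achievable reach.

41

3×L, 1×G, and 4×T: price 40 ≤ 42, reach 3·8 + 1·3 + 4·3 = 39.
4×L and 3×T: price 42 ≤ 42, reach 4·8 + 3·3 = 41.
Best is 41.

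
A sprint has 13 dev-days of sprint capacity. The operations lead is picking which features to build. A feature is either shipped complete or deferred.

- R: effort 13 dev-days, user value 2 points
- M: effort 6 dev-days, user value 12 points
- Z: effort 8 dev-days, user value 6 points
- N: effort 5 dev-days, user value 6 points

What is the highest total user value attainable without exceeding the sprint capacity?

18

This is an integer program with binary decision variables.
M + N: effort 6 + 5 = 11 ≤ 13, user value 12 + 6 = 18.
M: effort 6 ≤ 13, user value 12.
Z + N: effort 8 + 5 = 13 ≤ 13, user value 6 + 6 = 12.
Best is M and N with total user value 18.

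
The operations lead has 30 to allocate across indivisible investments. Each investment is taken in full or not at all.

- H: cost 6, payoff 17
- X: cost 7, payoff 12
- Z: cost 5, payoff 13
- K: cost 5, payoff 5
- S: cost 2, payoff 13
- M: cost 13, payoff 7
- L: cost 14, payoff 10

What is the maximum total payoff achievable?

60

Take H, X, Z, K, and S: cost 6 + 7 + 5 + 5 + 2 = 25 ≤ 30, payoff 17 + 12 + 13 + 5 + 13 = 60.
No other feasible combination does better.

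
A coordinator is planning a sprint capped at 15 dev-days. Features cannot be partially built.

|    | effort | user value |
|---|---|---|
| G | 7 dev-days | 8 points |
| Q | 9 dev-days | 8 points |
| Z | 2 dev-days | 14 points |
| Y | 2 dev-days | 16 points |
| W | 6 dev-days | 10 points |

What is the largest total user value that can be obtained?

40

Treat it as a binary knapsack problem.
Allowing fractional choices, the relaxed optimum would be about 45.7, but features are indivisible.
Z + Y + W: effort 2 + 2 + 6 = 10 ≤ 15, user value 14 + 16 + 10 = 40.
G + Z + Y: effort 7 + 2 + 2 = 11 ≤ 15, user value 8 + 14 + 16 = 38.
Best is Z, Y, and W with total user value 40.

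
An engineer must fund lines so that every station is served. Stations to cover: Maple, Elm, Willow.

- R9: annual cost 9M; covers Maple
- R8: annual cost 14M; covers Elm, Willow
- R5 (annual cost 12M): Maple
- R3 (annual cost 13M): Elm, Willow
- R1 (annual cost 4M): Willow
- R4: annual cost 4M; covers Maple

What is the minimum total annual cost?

The greedy cost-per-new-station heuristic would pick R1, R4, and R3 for 21, but a cheaper cover exists.
Choose R3 and R4: together they cover Maple, Elm, Willow — every station.
Total annual cost: 13 + 4 = 17.
No cover costs less than 17.

17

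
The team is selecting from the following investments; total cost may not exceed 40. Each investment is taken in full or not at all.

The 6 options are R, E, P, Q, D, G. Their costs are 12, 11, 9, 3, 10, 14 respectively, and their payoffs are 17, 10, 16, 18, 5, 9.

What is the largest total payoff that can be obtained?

Treat it as a binary knapsack problem.
R + P + Q + G: cost 12 + 9 + 3 + 14 = 38 ≤ 40, payoff 17 + 16 + 18 + 9 = 60.
R + P + Q + D: cost 12 + 9 + 3 + 10 = 34 ≤ 40, payoff 17 + 16 + 18 + 5 = 56.
R + E + P + Q: cost 12 + 11 + 9 + 3 = 35 ≤ 40, payoff 17 + 10 + 16 + 18 = 61.
Best is R, E, P, and Q with total payoff 61.

61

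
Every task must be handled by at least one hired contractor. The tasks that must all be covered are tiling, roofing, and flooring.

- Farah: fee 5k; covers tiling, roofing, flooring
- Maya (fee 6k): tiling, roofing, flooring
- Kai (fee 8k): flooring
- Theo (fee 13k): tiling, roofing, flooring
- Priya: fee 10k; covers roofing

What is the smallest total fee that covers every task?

5

Farah alone covers tiling, roofing, flooring — every task.
Total fee: 5.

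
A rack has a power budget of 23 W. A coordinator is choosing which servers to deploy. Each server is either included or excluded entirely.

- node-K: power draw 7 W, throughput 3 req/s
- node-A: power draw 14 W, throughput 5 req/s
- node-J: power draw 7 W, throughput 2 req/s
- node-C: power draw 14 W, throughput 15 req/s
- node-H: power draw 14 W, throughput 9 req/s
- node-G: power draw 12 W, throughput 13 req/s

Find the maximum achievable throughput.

18

Treat it as a binary knapsack problem.
Allowing fractional choices, the relaxed optimum would be about 24.8, but servers are indivisible.
node-J + node-C: power draw 7 + 14 = 21 ≤ 23, throughput 2 + 15 = 17.
node-K + node-C: power draw 7 + 14 = 21 ≤ 23, throughput 3 + 15 = 18.
node-K + node-G: power draw 7 + 12 = 19 ≤ 23, throughput 3 + 13 = 16.
Best is node-K and node-C with total throughput 18.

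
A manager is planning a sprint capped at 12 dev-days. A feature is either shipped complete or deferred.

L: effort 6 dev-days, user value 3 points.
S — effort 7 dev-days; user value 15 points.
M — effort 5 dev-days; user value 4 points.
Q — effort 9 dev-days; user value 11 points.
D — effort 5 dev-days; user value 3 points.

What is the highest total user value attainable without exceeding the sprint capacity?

Allowing fractional choices, the relaxed optimum would be about 21.1, but features are indivisible.
S: effort 7 ≤ 12, user value 15.
S + D: effort 7 + 5 = 12 ≤ 12, user value 15 + 3 = 18.
S + M: effort 7 + 5 = 12 ≤ 12, user value 15 + 4 = 19.
Best is S and M with total user value 19.

19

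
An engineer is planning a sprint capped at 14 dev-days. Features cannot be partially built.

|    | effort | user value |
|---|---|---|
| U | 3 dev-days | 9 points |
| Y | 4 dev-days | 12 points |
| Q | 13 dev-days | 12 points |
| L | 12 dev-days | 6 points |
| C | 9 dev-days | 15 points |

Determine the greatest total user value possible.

Allowing fractional choices, the relaxed optimum would be about 32.7, but features are indivisible.
Y + C: effort 4 + 9 = 13 ≤ 14, user value 12 + 15 = 27.
U + Y: effort 3 + 4 = 7 ≤ 14, user value 9 + 12 = 21.
U + C: effort 3 + 9 = 12 ≤ 14, user value 9 + 15 = 24.
Best is Y and C with total user value 27.

27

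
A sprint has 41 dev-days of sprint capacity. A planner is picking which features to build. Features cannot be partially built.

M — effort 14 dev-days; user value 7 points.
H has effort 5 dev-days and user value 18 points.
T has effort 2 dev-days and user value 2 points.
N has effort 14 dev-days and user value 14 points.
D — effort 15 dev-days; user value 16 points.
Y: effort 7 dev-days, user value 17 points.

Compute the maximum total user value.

Take H, N, D, and Y: effort 5 + 14 + 15 + 7 = 41 ≤ 41, user value 18 + 14 + 16 + 17 = 65.
No other feasible combination does better.

65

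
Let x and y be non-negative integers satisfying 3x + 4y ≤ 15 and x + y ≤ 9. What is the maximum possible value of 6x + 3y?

30

(x,y)=(5,0): 3·5+4·0=15≤15, 1·5+1·0=5≤9, objective 30.
(x,y)=(4,0): 3·4+4·0=12≤15, 1·4+1·0=4≤9, objective 24.
Maximum is 30 at (x,y)=(5,0).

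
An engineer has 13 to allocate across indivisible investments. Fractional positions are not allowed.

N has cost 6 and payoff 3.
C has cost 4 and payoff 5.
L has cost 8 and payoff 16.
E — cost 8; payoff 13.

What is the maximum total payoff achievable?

21

Take C and L: cost 4 + 8 = 12 ≤ 13, payoff 5 + 16 = 21.
No other feasible combination does better.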